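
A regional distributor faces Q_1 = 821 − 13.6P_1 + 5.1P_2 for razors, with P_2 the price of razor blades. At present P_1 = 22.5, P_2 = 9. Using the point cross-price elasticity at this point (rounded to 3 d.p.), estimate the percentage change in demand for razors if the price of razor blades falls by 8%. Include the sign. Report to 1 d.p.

-0.7%

At P_1 = 22.5, P_2 = 9: Q_1 = 560.9.
∂Q_1/∂P_2 = 5.1.
ε = (∂Q_1/∂P_2)(P_2/Q_1) = 5.1000 × 9/560.9 ≈ 0.082.
%ΔQ_1 ≈ ε × %ΔP_2 = 0.082 × (-8%) = -0.7%.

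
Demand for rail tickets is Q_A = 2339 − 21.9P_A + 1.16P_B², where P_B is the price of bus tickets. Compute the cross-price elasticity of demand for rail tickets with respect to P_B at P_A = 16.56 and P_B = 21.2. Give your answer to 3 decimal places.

0.417

At P_A = 16.56 and P_B = 21.2: Q_A = 2497.686.
∂Q_A/∂P_B = 2.32P_B = 2.32(21.2) = 49.1840.
ε = (∂Q_A/∂P_B)(P_B/Q_A) = 49.1840 × (21.2/2497.686) ≈ 0.417.
ε > 0: substitutes.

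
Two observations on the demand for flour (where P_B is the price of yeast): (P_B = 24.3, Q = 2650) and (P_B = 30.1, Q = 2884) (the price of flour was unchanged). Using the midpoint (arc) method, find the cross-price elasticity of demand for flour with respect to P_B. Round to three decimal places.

ΔQ_A = 2884 − 2650 = 234; ΔP_B = 30.1 − 24.3 = 5.8.
Midpoints: Q̄_A = 2767.0, P̄_B = 27.20.
ε = (ΔQ_A/Q̄_A)/(ΔP_B/P̄_B) = (234/2767.0)/(5.8/27.20) ≈ 0.397.

0.397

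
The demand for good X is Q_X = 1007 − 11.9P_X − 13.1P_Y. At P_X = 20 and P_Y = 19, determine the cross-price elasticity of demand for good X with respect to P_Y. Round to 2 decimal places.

At P_X = 20 and P_Y = 19: Q_X = 520.1.
∂Q_X/∂P_Y = -13.1.
ε = (∂Q_X/∂P_Y)(P_Y/Q_X) = -13.1 × (19/520.1) ≈ -0.48.
Since ε < 0, good X and good Y are complements.

-0.48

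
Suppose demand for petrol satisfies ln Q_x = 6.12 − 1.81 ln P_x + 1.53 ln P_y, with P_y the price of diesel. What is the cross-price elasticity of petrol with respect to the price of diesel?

In a log-linear (constant-elasticity) demand function, the coefficient on ln P_y is the cross-price elasticity.
ε = 1.53. Positive, so petrol and diesel are substitutes.

1.53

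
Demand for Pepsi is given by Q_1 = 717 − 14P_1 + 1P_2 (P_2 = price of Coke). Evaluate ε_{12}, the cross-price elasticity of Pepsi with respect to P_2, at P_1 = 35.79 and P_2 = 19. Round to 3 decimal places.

0.081

At P_1 = 35.79 and P_2 = 19: Q_1 = 234.94.
∂Q_1/∂P_2 = 1.
ε = (∂Q_1/∂P_2)(P_2/Q_1) = 1 × (19/234.94) ≈ 0.081.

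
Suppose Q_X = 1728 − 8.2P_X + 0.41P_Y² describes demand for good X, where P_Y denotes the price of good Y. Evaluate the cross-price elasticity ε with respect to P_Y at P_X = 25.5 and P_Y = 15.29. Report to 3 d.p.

At P_X = 25.5 and P_Y = 15.29: Q_X = 1614.751.
∂Q_X/∂P_Y = 0.82P_Y = 0.82(15.29) = 12.5378.
ε = (∂Q_X/∂P_Y)(P_Y/Q_X) = 12.5378 × (15.29/1614.751) ≈ 0.119.
ε > 0: substitutes.

0.119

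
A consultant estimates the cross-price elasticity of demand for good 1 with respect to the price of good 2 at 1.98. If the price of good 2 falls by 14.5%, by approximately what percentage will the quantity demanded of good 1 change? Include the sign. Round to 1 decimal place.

%ΔQ ≈ ε × %ΔP of good 2 = 1.98 × (-14.5%) = -28.7%.
Demand for good 1 falls by about 28.7%.

-28.7%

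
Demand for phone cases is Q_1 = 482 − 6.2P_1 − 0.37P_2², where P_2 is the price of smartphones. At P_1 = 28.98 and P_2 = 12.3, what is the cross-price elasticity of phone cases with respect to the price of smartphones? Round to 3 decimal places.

At P_1 = 28.98 and P_2 = 12.3: Q_1 = 246.347.
∂Q_1/∂P_2 = -0.74P_2 = -0.74(12.3) = -9.1020.
ε = (∂Q_1/∂P_2)(P_2/Q_1) = -9.1020 × (12.3/246.347) ≈ -0.454.

-0.454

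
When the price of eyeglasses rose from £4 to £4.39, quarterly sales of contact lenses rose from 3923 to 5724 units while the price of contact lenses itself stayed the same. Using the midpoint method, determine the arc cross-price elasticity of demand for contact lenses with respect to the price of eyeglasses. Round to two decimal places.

ΔQ_A = 5724 − 3923 = 1801; ΔP_B = 4.39 − 4 = 0.39.
Midpoints: Q̄_A = 4823.5, P̄_B = 4.20.
ε = (ΔQ_A/Q̄_A)/(ΔP_B/P̄_B) = (1801/4823.5)/(0.39/4.20) ≈ 4.02.
ε > 0: contact lenses and eyeglasses are substitutes.

4.02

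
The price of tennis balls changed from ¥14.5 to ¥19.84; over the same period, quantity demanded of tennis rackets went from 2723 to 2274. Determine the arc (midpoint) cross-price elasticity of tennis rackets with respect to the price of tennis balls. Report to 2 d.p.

ΔQ_A = 2274 − 2723 = -449; ΔP_B = 19.84 − 14.5 = 5.34.
Midpoints: Q̄_A = 2498.5, P̄_B = 17.17.
ε = (ΔQ_A/Q̄_A)/(ΔP_B/P̄_B) = (-449/2498.5)/(5.34/17.17) ≈ -0.58.
ε < 0: tennis rackets and tennis balls are complements.

-0.58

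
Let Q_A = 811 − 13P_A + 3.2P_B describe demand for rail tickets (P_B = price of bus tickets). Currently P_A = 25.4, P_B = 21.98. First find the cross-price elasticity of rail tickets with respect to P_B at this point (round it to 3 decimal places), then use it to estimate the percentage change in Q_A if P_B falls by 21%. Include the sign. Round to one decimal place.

At P_A = 25.4, P_B = 21.98: Q_A = 551.136.
∂Q_A/∂P_B = 3.2.
ε = (∂Q_A/∂P_B)(P_B/Q_A) = 3.2000 × 21.98/551.136 ≈ 0.128.
%ΔQ_A ≈ ε × %ΔP_B = 0.128 × (-21%) = -2.7%.

-2.7%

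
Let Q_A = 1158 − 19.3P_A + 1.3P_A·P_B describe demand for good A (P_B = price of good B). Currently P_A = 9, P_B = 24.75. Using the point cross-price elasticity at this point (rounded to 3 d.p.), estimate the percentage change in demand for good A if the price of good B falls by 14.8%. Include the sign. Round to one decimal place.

-3.4%

At P_A = 9, P_B = 24.75: Q_A = 1273.875.
∂Q_A/∂P_B = 1.3P_A = 11.7000.
ε = (∂Q_A/∂P_B)(P_B/Q_A) = 11.7000 × 24.75/1273.875 ≈ 0.227.
%ΔQ_A ≈ ε × %ΔP_B = 0.227 × (-14.8%) = -3.4%.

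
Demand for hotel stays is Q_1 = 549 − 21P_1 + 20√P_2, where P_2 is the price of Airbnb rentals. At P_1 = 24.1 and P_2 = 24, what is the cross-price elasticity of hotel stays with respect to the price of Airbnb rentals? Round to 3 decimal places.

0.348

At P_1 = 24.1 and P_2 = 24: Q_1 = 140.880.
∂Q_1/∂P_2 = 20/(2√P_2) = 20/(2√24) = 2.0412.
ε = (∂Q_1/∂P_2)(P_2/Q_1) = 2.0412 × (24/140.880) ≈ 0.348.
ε > 0: substitutes.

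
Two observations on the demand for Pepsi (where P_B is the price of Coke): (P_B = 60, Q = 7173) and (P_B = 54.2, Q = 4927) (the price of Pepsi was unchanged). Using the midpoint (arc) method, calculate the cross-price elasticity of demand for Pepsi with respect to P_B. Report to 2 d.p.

3.65

ΔQ_A = 4927 − 7173 = -2246; ΔP_B = 54.2 − 60 = -5.8.
Midpoints: Q̄_A = 6050.0, P̄_B = 57.10.
ε = (ΔQ_A/Q̄_A)/(ΔP_B/P̄_B) = (-2246/6050.0)/(-5.8/57.10) ≈ 3.65.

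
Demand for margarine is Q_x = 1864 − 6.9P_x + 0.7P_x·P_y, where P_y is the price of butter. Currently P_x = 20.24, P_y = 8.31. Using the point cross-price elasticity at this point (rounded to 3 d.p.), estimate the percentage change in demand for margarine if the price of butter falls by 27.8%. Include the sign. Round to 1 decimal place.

-1.8%

At P_x = 20.24, P_y = 8.31: Q_x = 1842.080.
∂Q_x/∂P_y = 0.7P_x = 14.1680.
ε = (∂Q_x/∂P_y)(P_y/Q_x) = 14.1680 × 8.31/1842.080 ≈ 0.064.
%ΔQ_x ≈ ε × %ΔP_y = 0.064 × (-27.8%) = -1.8%.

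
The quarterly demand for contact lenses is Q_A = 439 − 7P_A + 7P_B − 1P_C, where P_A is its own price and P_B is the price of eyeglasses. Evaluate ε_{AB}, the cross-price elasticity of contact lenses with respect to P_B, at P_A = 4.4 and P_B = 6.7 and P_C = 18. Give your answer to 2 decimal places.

0.11

At P_A = 4.4 and P_B = 6.7 and P_C = 18: Q_A = 437.1.
∂Q_A/∂P_B = 7.
ε = (∂Q_A/∂P_B)(P_B/Q_A) = 7 × (6.7/437.1) ≈ 0.11.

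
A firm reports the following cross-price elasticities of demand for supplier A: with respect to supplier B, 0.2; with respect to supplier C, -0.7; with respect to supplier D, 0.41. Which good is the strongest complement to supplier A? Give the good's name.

Complements have ε < 0. The most negative value is -0.7 (supplier C).

supplier C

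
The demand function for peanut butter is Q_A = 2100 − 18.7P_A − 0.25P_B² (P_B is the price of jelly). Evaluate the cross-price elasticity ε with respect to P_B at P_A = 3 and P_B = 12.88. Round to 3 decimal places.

At P_A = 3 and P_B = 12.88: Q_A = 2002.426.
∂Q_A/∂P_B = -0.5P_B = -0.5(12.88) = -6.4400.
ε = (∂Q_A/∂P_B)(P_B/Q_A) = -6.4400 × (12.88/2002.426) ≈ -0.041.
ε < 0: complements.

-0.041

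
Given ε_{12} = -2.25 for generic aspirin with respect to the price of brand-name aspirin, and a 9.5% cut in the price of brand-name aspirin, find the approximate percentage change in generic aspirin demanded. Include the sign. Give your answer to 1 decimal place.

%ΔQ ≈ ε × %ΔP of brand-name aspirin = -2.25 × (-9.5%) = 21.4%.
Demand for generic aspirin rises by about 21.4%.

21.4%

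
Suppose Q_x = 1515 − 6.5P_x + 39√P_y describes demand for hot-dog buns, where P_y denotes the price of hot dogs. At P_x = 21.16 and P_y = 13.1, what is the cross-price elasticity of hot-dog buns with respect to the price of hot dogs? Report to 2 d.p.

0.05

At P_x = 21.16 and P_y = 13.1: Q_x = 1518.616.
∂Q_x/∂P_y = 39/(2√P_y) = 39/(2√13.1) = 5.3876.
ε = (∂Q_x/∂P_y)(P_y/Q_x) = 5.3876 × (13.1/1518.616) ≈ 0.05.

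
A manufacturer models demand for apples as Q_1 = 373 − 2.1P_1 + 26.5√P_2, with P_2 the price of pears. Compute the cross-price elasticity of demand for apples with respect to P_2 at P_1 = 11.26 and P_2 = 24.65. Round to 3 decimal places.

0.137

At P_1 = 11.26 and P_2 = 24.65: Q_1 = 480.923.
∂Q_1/∂P_2 = 26.5/(2√P_2) = 26.5/(2√24.65) = 2.6687.
ε = (∂Q_1/∂P_2)(P_2/Q_1) = 2.6687 × (24.65/480.923) ≈ 0.137.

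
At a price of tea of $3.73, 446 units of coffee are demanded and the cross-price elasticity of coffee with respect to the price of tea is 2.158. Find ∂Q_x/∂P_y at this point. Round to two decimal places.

ε = (∂Q_x/∂P_y)·(P_y/Q_x) ⇒ ∂Q_x/∂P_y = ε·Q_x/P_y = 2.158 × 446/3.73 ≈ 258.03.

258.03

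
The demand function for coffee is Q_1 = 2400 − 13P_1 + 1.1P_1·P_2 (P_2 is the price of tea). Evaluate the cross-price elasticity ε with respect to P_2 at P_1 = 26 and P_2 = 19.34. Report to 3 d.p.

0.212

At P_1 = 26 and P_2 = 19.34: Q_1 = 2615.124.
∂Q_1/∂P_2 = 1.1P_1 = 1.1(26) = 28.6000.
ε = (∂Q_1/∂P_2)(P_2/Q_1) = 28.6000 × (19.34/2615.124) ≈ 0.212.
ε > 0: substitutes.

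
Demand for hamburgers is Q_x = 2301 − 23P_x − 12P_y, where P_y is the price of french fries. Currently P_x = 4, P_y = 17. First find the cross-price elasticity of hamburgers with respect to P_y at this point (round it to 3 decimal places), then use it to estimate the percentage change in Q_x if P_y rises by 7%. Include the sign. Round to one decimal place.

At P_x = 4, P_y = 17: Q_x = 2005.
∂Q_x/∂P_y = -12.
ε = (∂Q_x/∂P_y)(P_y/Q_x) = -12.0000 × 17/2005 ≈ -0.102.
%ΔQ_x ≈ ε × %ΔP_y = -0.102 × (7%) = -0.7%.

-0.7%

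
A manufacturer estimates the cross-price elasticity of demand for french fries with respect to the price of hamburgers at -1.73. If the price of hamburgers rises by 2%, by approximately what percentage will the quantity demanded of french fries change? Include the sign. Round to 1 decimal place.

-3.5%

%ΔQ ≈ ε × %ΔP of hamburgers = -1.73 × (2%) = -3.5%.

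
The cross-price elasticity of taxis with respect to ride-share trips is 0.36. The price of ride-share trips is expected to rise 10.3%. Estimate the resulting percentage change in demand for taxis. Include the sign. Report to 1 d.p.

%ΔQ ≈ ε × %ΔP of ride-share trips = 0.36 × (10.3%) = 3.7%.

3.7%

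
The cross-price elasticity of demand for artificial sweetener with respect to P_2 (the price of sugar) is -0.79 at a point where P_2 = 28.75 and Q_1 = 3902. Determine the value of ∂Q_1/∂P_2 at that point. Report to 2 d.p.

ε = (∂Q_1/∂P_2)·(P_2/Q_1) ⇒ ∂Q_1/∂P_2 = ε·Q_1/P_2 = -0.79 × 3902/28.75 ≈ -107.22.

-107.22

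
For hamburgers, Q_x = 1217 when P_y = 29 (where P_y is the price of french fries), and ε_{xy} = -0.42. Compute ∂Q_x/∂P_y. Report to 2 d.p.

ε = (∂Q_x/∂P_y)·(P_y/Q_x) ⇒ ∂Q_x/∂P_y = ε·Q_x/P_y = -0.42 × 1217/29 ≈ -17.63.

-17.63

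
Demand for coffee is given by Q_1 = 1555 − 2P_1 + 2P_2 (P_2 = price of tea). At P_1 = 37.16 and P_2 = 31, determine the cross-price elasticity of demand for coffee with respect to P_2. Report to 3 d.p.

0.040

At P_1 = 37.16 and P_2 = 31: Q_1 = 1542.68.
∂Q_1/∂P_2 = 2.
ε = (∂Q_1/∂P_2)(P_2/Q_1) = 2 × (31/1542.68) ≈ 0.040.
Since ε > 0, coffee and tea are substitutes.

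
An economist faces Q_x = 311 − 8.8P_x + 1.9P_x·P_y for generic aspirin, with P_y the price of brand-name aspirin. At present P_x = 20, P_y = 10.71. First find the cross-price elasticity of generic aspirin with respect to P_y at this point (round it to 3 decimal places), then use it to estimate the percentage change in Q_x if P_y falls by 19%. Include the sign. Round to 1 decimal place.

-14.3%

At P_x = 20, P_y = 10.71: Q_x = 541.98.
∂Q_x/∂P_y = 1.9P_x = 38.0000.
ε = (∂Q_x/∂P_y)(P_y/Q_x) = 38.0000 × 10.71/541.98 ≈ 0.751.
%ΔQ_x ≈ ε × %ΔP_y = 0.751 × (-19%) = -14.3%.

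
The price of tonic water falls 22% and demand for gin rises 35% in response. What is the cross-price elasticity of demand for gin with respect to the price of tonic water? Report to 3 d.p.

ε = (%ΔQ of gin) / (%ΔP of tonic water) = (35%) / (-22%) ≈ -1.591.
Negative cross-price elasticity: complements.

-1.591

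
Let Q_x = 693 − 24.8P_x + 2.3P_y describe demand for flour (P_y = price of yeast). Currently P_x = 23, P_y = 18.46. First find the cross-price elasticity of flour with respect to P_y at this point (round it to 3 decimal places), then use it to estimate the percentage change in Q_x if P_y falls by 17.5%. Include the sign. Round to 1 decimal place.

At P_x = 23, P_y = 18.46: Q_x = 165.058.
∂Q_x/∂P_y = 2.3.
ε = (∂Q_x/∂P_y)(P_y/Q_x) = 2.3000 × 18.46/165.058 ≈ 0.257.
%ΔQ_x ≈ ε × %ΔP_y = 0.257 × (-17.5%) = -4.5%.

-4.5%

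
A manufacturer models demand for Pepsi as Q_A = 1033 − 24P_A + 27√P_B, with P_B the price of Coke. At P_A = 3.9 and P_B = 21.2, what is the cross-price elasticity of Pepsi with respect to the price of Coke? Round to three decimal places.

0.058

At P_A = 3.9 and P_B = 21.2: Q_A = 1063.717.
∂Q_A/∂P_B = 27/(2√P_B) = 27/(2√21.2) = 2.9320.
ε = (∂Q_A/∂P_B)(P_B/Q_A) = 2.9320 × (21.2/1063.717) ≈ 0.058.
ε > 0: substitutes.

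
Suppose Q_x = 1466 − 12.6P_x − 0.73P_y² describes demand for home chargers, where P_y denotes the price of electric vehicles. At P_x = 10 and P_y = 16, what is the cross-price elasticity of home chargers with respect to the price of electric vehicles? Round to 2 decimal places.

-0.32

At P_x = 10 and P_y = 16: Q_x = 1153.12.
∂Q_x/∂P_y = -1.46P_y = -1.46(16) = -23.3600.
ε = (∂Q_x/∂P_y)(P_y/Q_x) = -23.3600 × (16/1153.12) ≈ -0.32.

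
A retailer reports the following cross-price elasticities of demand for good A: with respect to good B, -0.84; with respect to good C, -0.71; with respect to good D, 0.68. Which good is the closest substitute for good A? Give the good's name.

Substitutes have ε > 0. Among the positive values, 0.68 (good D) is largest.

good D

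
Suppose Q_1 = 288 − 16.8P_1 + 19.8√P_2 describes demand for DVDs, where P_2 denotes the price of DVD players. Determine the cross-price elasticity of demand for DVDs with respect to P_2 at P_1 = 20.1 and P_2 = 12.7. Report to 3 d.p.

1.690

At P_1 = 20.1 and P_2 = 12.7: Q_1 = 20.881.
∂Q_1/∂P_2 = 19.8/(2√P_2) = 19.8/(2√12.7) = 2.7780.
ε = (∂Q_1/∂P_2)(P_2/Q_1) = 2.7780 × (12.7/20.881) ≈ 1.690.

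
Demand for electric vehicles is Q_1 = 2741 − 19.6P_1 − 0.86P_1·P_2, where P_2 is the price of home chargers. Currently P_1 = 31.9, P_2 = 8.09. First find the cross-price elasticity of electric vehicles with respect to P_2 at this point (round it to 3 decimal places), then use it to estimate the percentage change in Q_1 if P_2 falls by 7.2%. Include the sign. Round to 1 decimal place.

At P_1 = 31.9, P_2 = 8.09: Q_1 = 1893.819.
∂Q_1/∂P_2 = -0.86P_1 = -27.4340.
ε = (∂Q_1/∂P_2)(P_2/Q_1) = -27.4340 × 8.09/1893.819 ≈ -0.117.
%ΔQ_1 ≈ ε × %ΔP_2 = -0.117 × (-7.2%) = 0.8%.

0.8%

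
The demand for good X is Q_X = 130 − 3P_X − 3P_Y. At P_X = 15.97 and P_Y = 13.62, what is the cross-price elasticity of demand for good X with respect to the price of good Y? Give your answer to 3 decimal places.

-0.991

At P_X = 15.97 and P_Y = 13.62: Q_X = 41.23.
∂Q_X/∂P_Y = -3.
ε = (∂Q_X/∂P_Y)(P_Y/Q_X) = -3 × (13.62/41.23) ≈ -0.991.
Since ε < 0, good X and good Y are complements.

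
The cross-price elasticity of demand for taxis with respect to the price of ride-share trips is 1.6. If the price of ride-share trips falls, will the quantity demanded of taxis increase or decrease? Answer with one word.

ε > 0 and the price of ride-share trips falls, so the quantity of taxis moves in the same direction: it decreases.

decrease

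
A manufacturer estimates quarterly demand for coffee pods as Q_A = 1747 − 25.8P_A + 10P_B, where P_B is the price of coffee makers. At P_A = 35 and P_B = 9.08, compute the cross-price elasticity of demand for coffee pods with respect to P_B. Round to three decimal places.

0.097

At P_A = 35 and P_B = 9.08: Q_A = 934.8.
∂Q_A/∂P_B = 10.
ε = (∂Q_A/∂P_B)(P_B/Q_A) = 10 × (9.08/934.8) ≈ 0.097.
Since ε > 0, coffee pods and coffee makers are substitutes.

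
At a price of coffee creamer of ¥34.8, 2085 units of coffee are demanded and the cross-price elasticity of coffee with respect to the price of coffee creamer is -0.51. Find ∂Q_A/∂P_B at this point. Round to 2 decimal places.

ε = (∂Q_A/∂P_B)·(P_B/Q_A) ⇒ ∂Q_A/∂P_B = ε·Q_A/P_B = -0.51 × 2085/34.8 ≈ -30.56.

-30.56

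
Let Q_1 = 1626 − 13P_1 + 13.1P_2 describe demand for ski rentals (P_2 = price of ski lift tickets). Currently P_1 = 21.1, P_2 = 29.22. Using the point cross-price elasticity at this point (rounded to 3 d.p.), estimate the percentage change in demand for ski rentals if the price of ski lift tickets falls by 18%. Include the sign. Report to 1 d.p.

At P_1 = 21.1, P_2 = 29.22: Q_1 = 1734.482.
∂Q_1/∂P_2 = 13.1.
ε = (∂Q_1/∂P_2)(P_2/Q_1) = 13.1000 × 29.22/1734.482 ≈ 0.221.
%ΔQ_1 ≈ ε × %ΔP_2 = 0.221 × (-18%) = -4.0%.

-4.0%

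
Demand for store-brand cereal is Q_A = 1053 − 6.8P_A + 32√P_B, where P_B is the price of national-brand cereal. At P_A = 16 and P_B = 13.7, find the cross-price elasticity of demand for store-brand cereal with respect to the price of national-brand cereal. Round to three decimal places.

0.056

At P_A = 16 and P_B = 13.7: Q_A = 1062.643.
∂Q_A/∂P_B = 32/(2√P_B) = 32/(2√13.7) = 4.3227.
ε = (∂Q_A/∂P_B)(P_B/Q_A) = 4.3227 × (13.7/1062.643) ≈ 0.056.
ε > 0: substitutes.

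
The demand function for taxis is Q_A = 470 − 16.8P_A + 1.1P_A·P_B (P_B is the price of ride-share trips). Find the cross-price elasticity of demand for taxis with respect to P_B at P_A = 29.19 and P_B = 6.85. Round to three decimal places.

At P_A = 29.19 and P_B = 6.85: Q_A = 199.555.
∂Q_A/∂P_B = 1.1P_A = 1.1(29.19) = 32.1090.
ε = (∂Q_A/∂P_B)(P_B/Q_A) = 32.1090 × (6.85/199.555) ≈ 1.102.

1.102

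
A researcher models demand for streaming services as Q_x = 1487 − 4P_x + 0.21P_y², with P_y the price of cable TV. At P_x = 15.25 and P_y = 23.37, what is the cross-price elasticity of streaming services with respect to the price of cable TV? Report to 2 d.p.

0.15

At P_x = 15.25 and P_y = 23.37: Q_x = 1540.693.
∂Q_x/∂P_y = 0.42P_y = 0.42(23.37) = 9.8154.
ε = (∂Q_x/∂P_y)(P_y/Q_x) = 9.8154 × (23.37/1540.693) ≈ 0.15.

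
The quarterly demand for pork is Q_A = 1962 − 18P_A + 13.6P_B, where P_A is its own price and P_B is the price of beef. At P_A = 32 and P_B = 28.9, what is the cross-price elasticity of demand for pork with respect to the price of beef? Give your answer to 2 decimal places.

0.22

At P_A = 32 and P_B = 28.9: Q_A = 1779.04.
∂Q_A/∂P_B = 13.6.
ε = (∂Q_A/∂P_B)(P_B/Q_A) = 13.6 × (28.9/1779.04) ≈ 0.22.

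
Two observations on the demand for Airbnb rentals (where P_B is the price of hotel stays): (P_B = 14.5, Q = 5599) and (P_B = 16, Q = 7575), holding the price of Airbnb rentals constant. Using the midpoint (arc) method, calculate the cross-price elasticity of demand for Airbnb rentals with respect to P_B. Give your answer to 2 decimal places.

ΔQ_A = 7575 − 5599 = 1976; ΔP_B = 16 − 14.5 = 1.5.
Midpoints: Q̄_A = 6587.0, P̄_B = 15.25.
ε = (ΔQ_A/Q̄_A)/(ΔP_B/P̄_B) = (1976/6587.0)/(1.5/15.25) ≈ 3.05.

3.05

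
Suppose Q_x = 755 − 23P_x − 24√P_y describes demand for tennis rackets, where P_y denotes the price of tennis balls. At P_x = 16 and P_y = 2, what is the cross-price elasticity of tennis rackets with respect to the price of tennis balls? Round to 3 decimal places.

-0.048

At P_x = 16 and P_y = 2: Q_x = 353.059.
∂Q_x/∂P_y = -24/(2√P_y) = -24/(2√2) = -8.4853.
ε = (∂Q_x/∂P_y)(P_y/Q_x) = -8.4853 × (2/353.059) ≈ -0.048.
ε < 0: complements.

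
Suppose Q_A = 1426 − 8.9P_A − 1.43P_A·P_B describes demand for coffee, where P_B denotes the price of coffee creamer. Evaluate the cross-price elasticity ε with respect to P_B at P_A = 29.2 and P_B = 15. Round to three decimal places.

At P_A = 29.2 and P_B = 15: Q_A = 539.78.
∂Q_A/∂P_B = -1.43P_A = -1.43(29.2) = -41.7560.
ε = (∂Q_A/∂P_B)(P_B/Q_A) = -41.7560 × (15/539.78) ≈ -1.160.

-1.160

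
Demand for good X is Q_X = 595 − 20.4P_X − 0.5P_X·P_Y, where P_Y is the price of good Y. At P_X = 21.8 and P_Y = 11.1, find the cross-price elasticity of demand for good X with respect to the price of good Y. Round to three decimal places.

At P_X = 21.8 and P_Y = 11.1: Q_X = 29.29.
∂Q_X/∂P_Y = -0.5P_X = -0.5(21.8) = -10.9000.
ε = (∂Q_X/∂P_Y)(P_Y/Q_X) = -10.9000 × (11.1/29.29) ≈ -4.131.
ε < 0: complements.

-4.131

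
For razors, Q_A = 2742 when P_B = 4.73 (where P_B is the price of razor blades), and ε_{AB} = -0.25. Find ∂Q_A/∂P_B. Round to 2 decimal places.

ε = (∂Q_A/∂P_B)·(P_B/Q_A) ⇒ ∂Q_A/∂P_B = ε·Q_A/P_B = -0.25 × 2742/4.73 ≈ -144.93.

-144.93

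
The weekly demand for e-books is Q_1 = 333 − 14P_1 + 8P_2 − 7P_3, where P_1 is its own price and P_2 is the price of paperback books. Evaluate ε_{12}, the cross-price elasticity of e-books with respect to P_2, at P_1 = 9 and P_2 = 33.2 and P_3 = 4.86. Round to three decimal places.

At P_1 = 9 and P_2 = 33.2 and P_3 = 4.86: Q_1 = 438.58.
∂Q_1/∂P_2 = 8.
ε = (∂Q_1/∂P_2)(P_2/Q_1) = 8 × (33.2/438.58) ≈ 0.606.

0.606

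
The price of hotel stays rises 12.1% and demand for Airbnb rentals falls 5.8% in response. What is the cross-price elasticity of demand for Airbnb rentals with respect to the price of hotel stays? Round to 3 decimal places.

ε = (%ΔQ of Airbnb rentals) / (%ΔP of hotel stays) = (-5.8%) / (12.1%) ≈ -0.479.
Negative cross-price elasticity: complements.

-0.479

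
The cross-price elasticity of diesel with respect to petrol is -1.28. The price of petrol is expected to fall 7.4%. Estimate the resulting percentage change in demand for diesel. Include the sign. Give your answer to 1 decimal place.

%ΔQ ≈ ε × %ΔP of petrol = -1.28 × (-7.4%) = 9.5%.

9.5%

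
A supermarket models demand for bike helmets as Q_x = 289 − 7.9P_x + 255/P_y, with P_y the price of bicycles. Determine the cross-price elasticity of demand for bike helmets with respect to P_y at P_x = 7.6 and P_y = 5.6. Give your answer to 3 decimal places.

At P_x = 7.6 and P_y = 5.6: Q_x = 274.496.
∂Q_x/∂P_y = −255/P_y² = -8.1314.
ε = (∂Q_x/∂P_y)(P_y/Q_x) = -8.1314 × (5.6/274.496) ≈ -0.166.

-0.166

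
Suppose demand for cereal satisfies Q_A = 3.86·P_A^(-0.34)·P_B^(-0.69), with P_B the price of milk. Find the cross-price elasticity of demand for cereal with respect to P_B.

In a log-linear (constant-elasticity) demand function, the coefficient on the exponent of P_B is the cross-price elasticity.
ε = -0.69. Negative, so cereal and milk are complements.

-0.69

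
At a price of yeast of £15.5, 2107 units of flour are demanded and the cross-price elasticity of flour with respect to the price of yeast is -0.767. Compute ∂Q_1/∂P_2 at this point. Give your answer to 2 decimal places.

-104.26

ε = (∂Q_1/∂P_2)·(P_2/Q_1) ⇒ ∂Q_1/∂P_2 = ε·Q_1/P_2 = -0.767 × 2107/15.5 ≈ -104.26.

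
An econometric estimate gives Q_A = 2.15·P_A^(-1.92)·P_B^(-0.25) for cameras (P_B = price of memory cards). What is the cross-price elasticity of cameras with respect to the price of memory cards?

-0.25

In a log-linear (constant-elasticity) demand function, the coefficient on the exponent of P_B is the cross-price elasticity.
ε = -0.25. Negative, so cameras and memory cards are complements.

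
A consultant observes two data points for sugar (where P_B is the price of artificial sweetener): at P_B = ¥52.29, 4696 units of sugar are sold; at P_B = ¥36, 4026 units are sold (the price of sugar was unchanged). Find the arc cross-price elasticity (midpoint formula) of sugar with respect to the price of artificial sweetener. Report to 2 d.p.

ΔQ_A = 4026 − 4696 = -670; ΔP_B = 36 − 52.29 = -16.29.
Midpoints: Q̄_A = 4361.0, P̄_B = 44.14.
ε = (ΔQ_A/Q̄_A)/(ΔP_B/P̄_B) = (-670/4361.0)/(-16.29/44.14) ≈ 0.42.
ε > 0: sugar and artificial sweetener are substitutes.

0.42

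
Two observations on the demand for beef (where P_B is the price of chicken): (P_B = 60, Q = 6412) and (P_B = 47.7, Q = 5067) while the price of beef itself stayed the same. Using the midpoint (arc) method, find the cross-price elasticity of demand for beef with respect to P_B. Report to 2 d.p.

1.03

ΔQ_A = 5067 − 6412 = -1345; ΔP_B = 47.7 − 60 = -12.3.
Midpoints: Q̄_A = 5739.5, P̄_B = 53.85.
ε = (ΔQ_A/Q̄_A)/(ΔP_B/P̄_B) = (-1345/5739.5)/(-12.3/53.85) ≈ 1.03.
ε > 0: beef and chicken are substitutes.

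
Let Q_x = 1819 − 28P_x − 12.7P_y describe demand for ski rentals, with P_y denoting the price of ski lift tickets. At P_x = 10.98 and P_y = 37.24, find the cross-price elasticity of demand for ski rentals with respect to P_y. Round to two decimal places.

At P_x = 10.98 and P_y = 37.24: Q_x = 1038.612.
∂Q_x/∂P_y = -12.7.
ε = (∂Q_x/∂P_y)(P_y/Q_x) = -12.7 × (37.24/1038.612) ≈ -0.46.
Since ε < 0, ski rentals and ski lift tickets are complements.

-0.46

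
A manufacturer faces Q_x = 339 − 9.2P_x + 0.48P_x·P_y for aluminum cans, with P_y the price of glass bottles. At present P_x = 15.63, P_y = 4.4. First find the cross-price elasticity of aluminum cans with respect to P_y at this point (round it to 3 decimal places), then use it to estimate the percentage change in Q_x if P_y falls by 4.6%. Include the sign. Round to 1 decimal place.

-0.7%

At P_x = 15.63, P_y = 4.4: Q_x = 228.215.
∂Q_x/∂P_y = 0.48P_x = 7.5024.
ε = (∂Q_x/∂P_y)(P_y/Q_x) = 7.5024 × 4.4/228.215 ≈ 0.145.
%ΔQ_x ≈ ε × %ΔP_y = 0.145 × (-4.6%) = -0.7%.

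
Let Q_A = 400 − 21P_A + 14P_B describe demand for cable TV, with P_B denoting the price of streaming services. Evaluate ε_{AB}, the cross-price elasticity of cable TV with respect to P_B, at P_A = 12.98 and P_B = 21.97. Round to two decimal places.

At P_A = 12.98 and P_B = 21.97: Q_A = 435.
∂Q_A/∂P_B = 14.
ε = (∂Q_A/∂P_B)(P_B/Q_A) = 14 × (21.97/435) ≈ 0.71.

0.71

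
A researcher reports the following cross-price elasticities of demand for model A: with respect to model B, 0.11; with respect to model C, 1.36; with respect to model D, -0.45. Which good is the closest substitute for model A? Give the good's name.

Substitutes have ε > 0. Among the positive values, 1.36 (model C) is largest.

model C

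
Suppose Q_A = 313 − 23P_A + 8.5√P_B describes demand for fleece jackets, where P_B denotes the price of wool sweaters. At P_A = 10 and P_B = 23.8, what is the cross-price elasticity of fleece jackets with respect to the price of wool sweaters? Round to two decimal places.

0.17

At P_A = 10 and P_B = 23.8: Q_A = 124.467.
∂Q_A/∂P_B = 8.5/(2√P_B) = 8.5/(2√23.8) = 0.8712.
ε = (∂Q_A/∂P_B)(P_B/Q_A) = 0.8712 × (23.8/124.467) ≈ 0.17.
ε > 0: substitutes.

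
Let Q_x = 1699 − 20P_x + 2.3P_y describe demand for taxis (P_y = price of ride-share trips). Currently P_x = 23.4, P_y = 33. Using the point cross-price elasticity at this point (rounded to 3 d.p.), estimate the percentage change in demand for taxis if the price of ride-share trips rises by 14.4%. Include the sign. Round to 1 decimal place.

At P_x = 23.4, P_y = 33: Q_x = 1306.9.
∂Q_x/∂P_y = 2.3.
ε = (∂Q_x/∂P_y)(P_y/Q_x) = 2.3000 × 33/1306.9 ≈ 0.058.
%ΔQ_x ≈ ε × %ΔP_y = 0.058 × (14.4%) = 0.8%.

0.8%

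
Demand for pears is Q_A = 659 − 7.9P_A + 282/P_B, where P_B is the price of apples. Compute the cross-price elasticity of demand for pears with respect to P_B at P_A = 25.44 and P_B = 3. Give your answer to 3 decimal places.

-0.170

At P_A = 25.44 and P_B = 3: Q_A = 552.024.
∂Q_A/∂P_B = −282/P_B² = -31.3333.
ε = (∂Q_A/∂P_B)(P_B/Q_A) = -31.3333 × (3/552.024) ≈ -0.170.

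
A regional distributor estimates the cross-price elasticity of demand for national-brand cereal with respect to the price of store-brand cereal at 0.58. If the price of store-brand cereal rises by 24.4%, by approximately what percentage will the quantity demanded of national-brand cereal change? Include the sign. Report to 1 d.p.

%ΔQ ≈ ε × %ΔP of store-brand cereal = 0.58 × (24.4%) = 14.2%.

14.2%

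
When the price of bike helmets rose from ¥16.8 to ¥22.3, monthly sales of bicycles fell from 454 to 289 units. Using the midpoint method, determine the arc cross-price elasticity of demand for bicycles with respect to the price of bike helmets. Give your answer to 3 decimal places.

ΔQ_A = 289 − 454 = -165; ΔP_B = 22.3 − 16.8 = 5.5.
Midpoints: Q̄_A = 371.5, P̄_B = 19.55.
ε = (ΔQ_A/Q̄_A)/(ΔP_B/P̄_B) = (-165/371.5)/(5.5/19.55) ≈ -1.579.
ε < 0: bicycles and bike helmets are complements.

-1.579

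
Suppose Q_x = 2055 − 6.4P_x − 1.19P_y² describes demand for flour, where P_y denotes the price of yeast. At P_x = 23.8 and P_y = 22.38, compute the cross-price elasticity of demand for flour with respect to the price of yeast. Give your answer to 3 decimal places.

-0.912

At P_x = 23.8 and P_y = 22.38: Q_x = 1306.651.
∂Q_x/∂P_y = -2.38P_y = -2.38(22.38) = -53.2644.
ε = (∂Q_x/∂P_y)(P_y/Q_x) = -53.2644 × (22.38/1306.651) ≈ -0.912.
ε < 0: complements.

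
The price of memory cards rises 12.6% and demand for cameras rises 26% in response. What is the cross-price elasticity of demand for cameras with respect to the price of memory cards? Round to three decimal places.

2.063

ε = (%ΔQ of cameras) / (%ΔP of memory cards) = (26%) / (12.6%) ≈ 2.063.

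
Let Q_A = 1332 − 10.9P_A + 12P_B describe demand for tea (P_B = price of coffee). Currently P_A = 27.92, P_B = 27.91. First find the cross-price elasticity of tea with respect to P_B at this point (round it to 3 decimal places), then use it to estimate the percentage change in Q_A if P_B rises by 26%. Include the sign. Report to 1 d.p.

6.4%

At P_A = 27.92, P_B = 27.91: Q_A = 1362.592.
∂Q_A/∂P_B = 12.
ε = (∂Q_A/∂P_B)(P_B/Q_A) = 12.0000 × 27.91/1362.592 ≈ 0.246.
%ΔQ_A ≈ ε × %ΔP_B = 0.246 × (26%) = 6.4%.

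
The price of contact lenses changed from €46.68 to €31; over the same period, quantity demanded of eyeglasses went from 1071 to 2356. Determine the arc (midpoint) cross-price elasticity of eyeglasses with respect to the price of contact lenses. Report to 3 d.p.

-1.858

ΔQ_A = 2356 − 1071 = 1285; ΔP_B = 31 − 46.68 = -15.68.
Midpoints: Q̄_A = 1713.5, P̄_B = 38.84.
ε = (ΔQ_A/Q̄_A)/(ΔP_B/P̄_B) = (1285/1713.5)/(-15.68/38.84) ≈ -1.858.
ε < 0: eyeglasses and contact lenses are complements.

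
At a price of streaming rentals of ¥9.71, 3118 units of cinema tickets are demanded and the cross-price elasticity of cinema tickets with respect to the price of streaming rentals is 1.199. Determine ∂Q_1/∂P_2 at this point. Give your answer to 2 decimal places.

ε = (∂Q_1/∂P_2)·(P_2/Q_1) ⇒ ∂Q_1/∂P_2 = ε·Q_1/P_2 = 1.199 × 3118/9.71 ≈ 385.01.

385.01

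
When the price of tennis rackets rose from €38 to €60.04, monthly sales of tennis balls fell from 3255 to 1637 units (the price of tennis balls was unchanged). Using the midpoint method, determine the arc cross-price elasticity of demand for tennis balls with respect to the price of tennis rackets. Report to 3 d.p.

-1.471

ΔQ_A = 1637 − 3255 = -1618; ΔP_B = 60.04 − 38 = 22.04.
Midpoints: Q̄_A = 2446.0, P̄_B = 49.02.
ε = (ΔQ_A/Q̄_A)/(ΔP_B/P̄_B) = (-1618/2446.0)/(22.04/49.02) ≈ -1.471.
ε < 0: tennis balls and tennis rackets are complements.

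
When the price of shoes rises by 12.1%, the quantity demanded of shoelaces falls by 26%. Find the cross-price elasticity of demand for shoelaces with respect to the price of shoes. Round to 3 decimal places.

-2.149

ε = (%ΔQ of shoelaces) / (%ΔP of shoes) = (-26%) / (12.1%) ≈ -2.149.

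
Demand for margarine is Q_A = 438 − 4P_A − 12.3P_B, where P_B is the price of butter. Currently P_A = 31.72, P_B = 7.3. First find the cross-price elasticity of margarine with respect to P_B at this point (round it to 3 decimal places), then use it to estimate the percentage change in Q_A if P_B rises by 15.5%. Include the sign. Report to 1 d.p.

-6.3%

At P_A = 31.72, P_B = 7.3: Q_A = 221.33.
∂Q_A/∂P_B = -12.3.
ε = (∂Q_A/∂P_B)(P_B/Q_A) = -12.3000 × 7.3/221.33 ≈ -0.406.
%ΔQ_A ≈ ε × %ΔP_B = -0.406 × (15.5%) = -6.3%.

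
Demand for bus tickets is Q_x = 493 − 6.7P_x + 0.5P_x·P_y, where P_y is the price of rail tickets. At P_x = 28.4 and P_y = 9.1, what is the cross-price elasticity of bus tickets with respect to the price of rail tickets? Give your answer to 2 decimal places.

0.30

At P_x = 28.4 and P_y = 9.1: Q_x = 431.94.
∂Q_x/∂P_y = 0.5P_x = 0.5(28.4) = 14.2000.
ε = (∂Q_x/∂P_y)(P_y/Q_x) = 14.2000 × (9.1/431.94) ≈ 0.30.
ε > 0: substitutes.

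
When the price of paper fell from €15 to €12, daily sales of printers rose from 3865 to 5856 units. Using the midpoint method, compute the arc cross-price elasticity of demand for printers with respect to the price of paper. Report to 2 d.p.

-1.84

ΔQ_A = 5856 − 3865 = 1991; ΔP_B = 12 − 15 = -3.
Midpoints: Q̄_A = 4860.5, P̄_B = 13.50.
ε = (ΔQ_A/Q̄_A)/(ΔP_B/P̄_B) = (1991/4860.5)/(-3/13.50) ≈ -1.84.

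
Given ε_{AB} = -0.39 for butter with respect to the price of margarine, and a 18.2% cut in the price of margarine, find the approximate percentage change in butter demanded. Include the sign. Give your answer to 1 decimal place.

7.1%

%ΔQ ≈ ε × %ΔP of margarine = -0.39 × (-18.2%) = 7.1%.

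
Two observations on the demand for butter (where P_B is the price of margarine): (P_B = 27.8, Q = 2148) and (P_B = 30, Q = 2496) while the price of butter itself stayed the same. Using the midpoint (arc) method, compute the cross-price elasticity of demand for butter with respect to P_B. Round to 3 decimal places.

ΔQ_A = 2496 − 2148 = 348; ΔP_B = 30 − 27.8 = 2.2.
Midpoints: Q̄_A = 2322.0, P̄_B = 28.90.
ε = (ΔQ_A/Q̄_A)/(ΔP_B/P̄_B) = (348/2322.0)/(2.2/28.90) ≈ 1.969.
ε > 0: butter and margarine are substitutes.

1.969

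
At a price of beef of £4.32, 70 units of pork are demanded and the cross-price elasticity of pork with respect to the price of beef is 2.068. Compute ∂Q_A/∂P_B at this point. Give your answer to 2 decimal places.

ε = (∂Q_A/∂P_B)·(P_B/Q_A) ⇒ ∂Q_A/∂P_B = ε·Q_A/P_B = 2.068 × 70/4.32 ≈ 33.51.

33.51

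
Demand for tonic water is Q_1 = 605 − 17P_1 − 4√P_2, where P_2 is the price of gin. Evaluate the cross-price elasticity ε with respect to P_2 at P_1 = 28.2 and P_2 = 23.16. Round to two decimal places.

-0.09

At P_1 = 28.2 and P_2 = 23.16: Q_1 = 106.350.
∂Q_1/∂P_2 = -4/(2√P_2) = -4/(2√23.16) = -0.4156.
ε = (∂Q_1/∂P_2)(P_2/Q_1) = -0.4156 × (23.16/106.350) ≈ -0.09.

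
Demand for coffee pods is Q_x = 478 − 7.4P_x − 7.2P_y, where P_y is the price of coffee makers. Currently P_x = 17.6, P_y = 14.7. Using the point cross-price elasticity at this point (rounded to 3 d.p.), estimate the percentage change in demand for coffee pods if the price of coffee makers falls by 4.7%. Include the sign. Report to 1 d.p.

2.1%

At P_x = 17.6, P_y = 14.7: Q_x = 241.92.
∂Q_x/∂P_y = -7.2.
ε = (∂Q_x/∂P_y)(P_y/Q_x) = -7.2000 × 14.7/241.92 ≈ -0.438.
%ΔQ_x ≈ ε × %ΔP_y = -0.438 × (-4.7%) = 2.1%.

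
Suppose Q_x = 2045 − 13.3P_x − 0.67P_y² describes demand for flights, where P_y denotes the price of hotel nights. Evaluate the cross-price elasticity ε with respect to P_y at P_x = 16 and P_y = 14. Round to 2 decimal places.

At P_x = 16 and P_y = 14: Q_x = 1700.88.
∂Q_x/∂P_y = -1.34P_y = -1.34(14) = -18.7600.
ε = (∂Q_x/∂P_y)(P_y/Q_x) = -18.7600 × (14/1700.88) ≈ -0.15.
ε < 0: complements.

-0.15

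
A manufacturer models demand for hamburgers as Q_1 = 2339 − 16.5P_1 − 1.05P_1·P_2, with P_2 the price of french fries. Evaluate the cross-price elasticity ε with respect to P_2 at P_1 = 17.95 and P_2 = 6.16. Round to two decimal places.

-0.06

At P_1 = 17.95 and P_2 = 6.16: Q_1 = 1926.724.
∂Q_1/∂P_2 = -1.05P_1 = -1.05(17.95) = -18.8475.
ε = (∂Q_1/∂P_2)(P_2/Q_1) = -18.8475 × (6.16/1926.724) ≈ -0.06.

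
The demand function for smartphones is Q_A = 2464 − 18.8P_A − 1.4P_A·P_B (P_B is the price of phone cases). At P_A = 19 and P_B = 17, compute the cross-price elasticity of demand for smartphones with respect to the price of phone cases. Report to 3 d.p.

-0.273

At P_A = 19 and P_B = 17: Q_A = 1654.6.
∂Q_A/∂P_B = -1.4P_A = -1.4(19) = -26.6000.
ε = (∂Q_A/∂P_B)(P_B/Q_A) = -26.6000 × (17/1654.6) ≈ -0.273.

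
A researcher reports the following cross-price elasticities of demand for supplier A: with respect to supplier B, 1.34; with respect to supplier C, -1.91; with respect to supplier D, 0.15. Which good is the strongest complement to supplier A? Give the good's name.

Complements have ε < 0. The most negative value is -1.91 (supplier C).

supplier C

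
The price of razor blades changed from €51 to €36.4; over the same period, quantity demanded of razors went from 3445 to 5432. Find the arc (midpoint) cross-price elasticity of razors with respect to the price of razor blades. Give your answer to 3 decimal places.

ΔQ_A = 5432 − 3445 = 1987; ΔP_B = 36.4 − 51 = -14.6.
Midpoints: Q̄_A = 4438.5, P̄_B = 43.70.
ε = (ΔQ_A/Q̄_A)/(ΔP_B/P̄_B) = (1987/4438.5)/(-14.6/43.70) ≈ -1.340.
ε < 0: razors and razor blades are complements.

-1.340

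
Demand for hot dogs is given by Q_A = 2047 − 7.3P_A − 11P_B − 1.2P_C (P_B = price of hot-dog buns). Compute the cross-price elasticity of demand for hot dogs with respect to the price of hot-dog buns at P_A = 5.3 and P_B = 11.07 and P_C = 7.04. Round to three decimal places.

-0.065

At P_A = 5.3 and P_B = 11.07 and P_C = 7.04: Q_A = 1878.092.
∂Q_A/∂P_B = -11.
ε = (∂Q_A/∂P_B)(P_B/Q_A) = -11 × (11.07/1878.092) ≈ -0.065.
Since ε < 0, hot dogs and hot-dog buns are complements.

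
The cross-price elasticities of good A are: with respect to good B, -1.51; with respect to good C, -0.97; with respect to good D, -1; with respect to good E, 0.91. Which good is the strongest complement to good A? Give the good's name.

Complements have ε < 0. The most negative value is -1.51 (good B).

good B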